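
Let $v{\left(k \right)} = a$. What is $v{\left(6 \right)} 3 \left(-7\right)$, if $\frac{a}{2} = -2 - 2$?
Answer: $168$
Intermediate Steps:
$a = -8$ ($a = 2 \left(-2 - 2\right) = 2 \left(-4\right) = -8$)
$v{\left(k \right)} = -8$
$v{\left(6 \right)} 3 \left(-7\right) = \left(-8\right) 3 \left(-7\right) = \left(-24\right) \left(-7\right) = 168$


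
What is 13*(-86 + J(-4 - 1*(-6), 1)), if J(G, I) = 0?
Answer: -1118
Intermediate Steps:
13*(-86 + J(-4 - 1*(-6), 1)) = 13*(-86 + 0) = 13*(-86) = -1118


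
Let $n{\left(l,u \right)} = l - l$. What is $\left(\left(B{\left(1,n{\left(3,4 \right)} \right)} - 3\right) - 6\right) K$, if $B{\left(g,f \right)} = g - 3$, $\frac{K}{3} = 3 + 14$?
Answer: $-561$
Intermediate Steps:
$n{\left(l,u \right)} = 0$
$K = 51$ ($K = 3 \left(3 + 14\right) = 3 \cdot 17 = 51$)
$B{\left(g,f \right)} = -3 + g$ ($B{\left(g,f \right)} = g - 3 = -3 + g$)
$\left(\left(B{\left(1,n{\left(3,4 \right)} \right)} - 3\right) - 6\right) K = \left(\left(\left(-3 + 1\right) - 3\right) - 6\right) 51 = \left(\left(-2 - 3\right) - 6\right) 51 = \left(-5 - 6\right) 51 = \left(-11\right) 51 = -561$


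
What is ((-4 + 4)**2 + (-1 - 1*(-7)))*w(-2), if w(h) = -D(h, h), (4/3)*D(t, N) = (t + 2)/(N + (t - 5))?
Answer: 0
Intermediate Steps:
D(t, N) = 3*(2 + t)/(4*(-5 + N + t)) (D(t, N) = 3*((t + 2)/(N + (t - 5)))/4 = 3*((2 + t)/(N + (-5 + t)))/4 = 3*((2 + t)/(-5 + N + t))/4 = 3*(2 + t)/(4*(-5 + N + t)))
w(h) = -3*(2 + h)/(4*(-5 + 2*h)) (w(h) = -3*(2 + h)/(4*(-5 + h + h)) = -3*(2 + h)/(4*(-5 + 2*h)))
((-4 + 4)**2 + (-1 - 1*(-7)))*w(-2) = ((-4 + 4)**2 + (-1 - 1*(-7)))*(3*(-2 - 1*(-2))/(4*(-5 + 2*(-2)))) = (0**2 + (-1 + 7))*(3*(-2 + 2)/(4*(-5 - 4))) = (0 + 6)*((3/4)*0/(-9)) = 6*((3/4)*(-1/9)*0) = 6*0 = 0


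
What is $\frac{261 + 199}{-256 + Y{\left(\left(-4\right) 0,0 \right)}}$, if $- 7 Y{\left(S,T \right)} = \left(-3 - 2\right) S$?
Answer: $- \frac{115}{64} \approx -1.7969$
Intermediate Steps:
$Y{\left(S,T \right)} = \frac{5 S}{7}$ ($Y{\left(S,T \right)} = - \frac{\left(-3 - 2\right) S}{7} = - \frac{\left(-5\right) S}{7} = \frac{5 S}{7}$)
$\frac{261 + 199}{-256 + Y{\left(\left(-4\right) 0,0 \right)}} = \frac{261 + 199}{-256 + \frac{5 \left(\left(-4\right) 0\right)}{7}} = \frac{460}{-256 + \frac{5}{7} \cdot 0} = \frac{460}{-256 + 0} = \frac{460}{-256} = 460 \left(- \frac{1}{256}\right) = - \frac{115}{64}$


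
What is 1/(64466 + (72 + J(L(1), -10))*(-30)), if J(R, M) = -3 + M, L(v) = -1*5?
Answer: 1/62696 ≈ 1.5950e-5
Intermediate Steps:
L(v) = -5
1/(64466 + (72 + J(L(1), -10))*(-30)) = 1/(64466 + (72 + (-3 - 10))*(-30)) = 1/(64466 + (72 - 13)*(-30)) = 1/(64466 + 59*(-30)) = 1/(64466 - 1770) = 1/62696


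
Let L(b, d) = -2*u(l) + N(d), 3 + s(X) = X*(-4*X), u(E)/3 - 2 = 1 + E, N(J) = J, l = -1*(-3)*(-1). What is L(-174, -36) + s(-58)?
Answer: -13495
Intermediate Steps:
l = -3 (l = 3*(-1) = -3)
u(E) = 9 + 3*E (u(E) = 6 + 3*(1 + E) = 6 + (3 + 3*E) = 9 + 3*E)
s(X) = -3 - 4*X² (s(X) = -3 + X*(-4*X) = -3 - 4*X²)
L(b, d) = d (L(b, d) = -2*(9 + 3*(-3)) + d = -2*(9 - 9) + d = -2*0 + d = 0 + d = d)
L(-174, -36) + s(-58) = -36 + (-3 - 4*(-58)²) = -36 + (-3 - 4*3364) = -36 + (-3 - 13456) = -36 - 13459 = -13495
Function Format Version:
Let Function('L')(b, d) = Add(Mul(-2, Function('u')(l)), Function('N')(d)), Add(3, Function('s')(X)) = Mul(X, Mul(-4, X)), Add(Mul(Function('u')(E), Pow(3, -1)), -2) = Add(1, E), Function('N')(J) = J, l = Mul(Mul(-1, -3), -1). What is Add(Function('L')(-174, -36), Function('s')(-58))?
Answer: -13495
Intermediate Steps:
l = -3 (l = Mul(3, -1) = -3)
Function('u')(E) = Add(9, Mul(3, E)) (Function('u')(E) = Add(6, Mul(3, Add(1, E))) = Add(6, Add(3, Mul(3, E))) = Add(9, Mul(3, E)))
Function('s')(X) = Add(-3, Mul(-4, Pow(X, 2))) (Function('s')(X) = Add(-3, Mul(X, Mul(-4, X))) = Add(-3, Mul(-4, Pow(X, 2))))
Function('L')(b, d) = d (Function('L')(b, d) = Add(Mul(-2, Add(9, Mul(3, -3))), d) = Add(Mul(-2, Add(9, -9)), d) = Add(Mul(-2, 0), d) = Add(0, d) = d)
Add(Function('L')(-174, -36), Function('s')(-58)) = Add(-36, Add(-3, Mul(-4, Pow(-58, 2)))) = Add(-36, Add(-3, Mul(-4, 3364))) = Add(-36, Add(-3, -13456)) = Add(-36, -13459) = -13495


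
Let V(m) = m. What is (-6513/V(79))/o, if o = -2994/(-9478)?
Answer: -10288369/39421 ≈ -260.99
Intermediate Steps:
o = 1497/4739 (o = -2994*(-1/9478) = 1497/4739 ≈ 0.31589)
(-6513/V(79))/o = (-6513/79)/(1497/4739) = -6513*1/79*(4739/1497) = -6513/79*4739/1497 = -10288369/39421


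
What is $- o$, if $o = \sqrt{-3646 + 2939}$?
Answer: $- i \sqrt{707} \approx - 26.589 i$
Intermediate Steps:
$o = i \sqrt{707}$ ($o = \sqrt{-707} = i \sqrt{707} \approx 26.589 i$)
$- o = - i \sqrt{707}$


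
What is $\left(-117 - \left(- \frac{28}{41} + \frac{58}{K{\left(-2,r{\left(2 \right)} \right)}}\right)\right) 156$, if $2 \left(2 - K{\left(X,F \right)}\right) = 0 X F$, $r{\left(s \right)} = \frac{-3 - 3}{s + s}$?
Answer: $- \frac{929448}{41} \approx -22669.0$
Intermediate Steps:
$r{\left(s \right)} = - \frac{3}{s}$ ($r{\left(s \right)} = - \frac{6}{2 s} = - 6 \frac{1}{2 s} = - \frac{3}{s}$)
$K{\left(X,F \right)} = 2$ ($K{\left(X,F \right)} = 2 - \frac{0 X F}{2} = 2 - \frac{0 F}{2} = 2 - 0 = 2 + 0 = 2$)
$\left(-117 - \left(- \frac{28}{41} + \frac{58}{K{\left(-2,r{\left(2 \right)} \right)}}\right)\right) 156 = \left(-117 - \left(29 - \frac{28}{41}\right)\right) 156 = \left(-117 - \frac{1161}{41}\right) 156 = \left(- \frac{5958}{41}\right) 156 = - \frac{929448}{41}$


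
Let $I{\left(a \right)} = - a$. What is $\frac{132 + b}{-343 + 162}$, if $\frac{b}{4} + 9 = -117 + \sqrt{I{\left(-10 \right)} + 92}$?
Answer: $\frac{372}{181} - \frac{4 \sqrt{102}}{181} \approx 1.8321$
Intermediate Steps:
$b = -504 + 4 \sqrt{102}$ ($b = -36 + 4 \left(-117 + \sqrt{\left(-1\right) \left(-10\right) + 92}\right) = -36 + 4 \left(-117 + \sqrt{10 + 92}\right) = -36 + 4 \left(-117 + \sqrt{102}\right) = -36 - \left(468 - 4 \sqrt{102}\right) = -504 + 4 \sqrt{102} \approx -463.6$)
$\frac{132 + b}{-343 + 162} = \frac{132 - \left(504 - 4 \sqrt{102}\right)}{-343 + 162} = \frac{-372 + 4 \sqrt{102}}{-181} = \left(-372 + 4 \sqrt{102}\right) \left(- \frac{1}{181}\right) = \frac{372}{181} - \frac{4 \sqrt{102}}{181}$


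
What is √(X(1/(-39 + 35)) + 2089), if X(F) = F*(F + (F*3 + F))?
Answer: √33429/4 ≈ 45.709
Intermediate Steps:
X(F) = 5*F² (X(F) = F*(F + (3*F + F)) = F*(F + 4*F) = F*(5*F) = 5*F²)
√(X(1/(-39 + 35)) + 2089) = √(5*(1/(-39 + 35))² + 2089) = √(5*(1/(-4))² + 2089) = √(5*(-¼)² + 2089) = √(5*(1/16) + 2089) = √(5/16 + 2089) = √(33429/16) = √33429/4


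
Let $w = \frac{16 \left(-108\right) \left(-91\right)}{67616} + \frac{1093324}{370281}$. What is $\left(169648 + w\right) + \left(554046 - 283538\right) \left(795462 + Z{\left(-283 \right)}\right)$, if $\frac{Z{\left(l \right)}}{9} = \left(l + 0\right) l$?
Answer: $\frac{320911850975583573202}{782403753} \approx 4.1016 \cdot 10^{11}$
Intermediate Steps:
$Z{\left(l \right)} = 9 l^{2}$ ($Z{\left(l \right)} = 9 \left(l + 0\right) l = 9 l l = 9 l^{2}$)
$w = \frac{4129754446}{782403753}$ ($w = \left(-1728\right) \left(-91\right) \frac{1}{67616} + 1093324 \cdot \frac{1}{370281} = 157248 \cdot \frac{1}{67616} + \frac{1093324}{370281} = \frac{4914}{2113} + \frac{1093324}{370281} = \frac{4129754446}{782403753} \approx 5.2783$)
$\left(169648 + w\right) + \left(554046 - 283538\right) \left(795462 + Z{\left(-283 \right)}\right) = \left(169648 + \frac{4129754446}{782403753}\right) + \left(554046 - 283538\right) \left(795462 + 9 \left(-283\right)^{2}\right) = \frac{132737361643390}{782403753} + 270508 \left(795462 + 9 \cdot 80089\right) = \frac{132737361643390}{782403753} + 270508 \left(795462 + 720801\right) = \frac{132737361643390}{782403753} + 270508 \cdot 1516263 = \frac{132737361643390}{782403753} + 410161271604 = \frac{320911850975583573202}{782403753}$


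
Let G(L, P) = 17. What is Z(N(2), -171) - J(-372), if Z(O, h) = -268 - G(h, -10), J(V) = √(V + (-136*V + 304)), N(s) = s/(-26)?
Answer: -285 - 2*√12631 ≈ -509.78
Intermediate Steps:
N(s) = -s/26 (N(s) = s*(-1/26) = -s/26)
J(V) = √(304 - 135*V) (J(V) = √(V + (304 - 136*V)) = √(304 - 135*V))
Z(O, h) = -285 (Z(O, h) = -268 - 1*17 = -268 - 17 = -285)
Z(N(2), -171) - J(-372) = -285 - √(304 - 135*(-372)) = -285 - √(304 + 50220) = -285 - √50524 = -285 - 2*√12631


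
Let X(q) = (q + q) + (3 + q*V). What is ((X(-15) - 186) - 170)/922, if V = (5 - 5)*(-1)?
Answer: -383/922 ≈ -0.41540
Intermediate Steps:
V = 0 (V = 0*(-1) = 0)
X(q) = 3 + 2*q (X(q) = (q + q) + (3 + q*0) = 2*q + (3 + 0) = 2*q + 3 = 3 + 2*q)
((X(-15) - 186) - 170)/922 = (((3 + 2*(-15)) - 186) - 170)/922 = (((3 - 30) - 186) - 170)*(1/922) = ((-27 - 186) - 170)*(1/922) = (-213 - 170)*(1/922) = -383*1/922 = -383/922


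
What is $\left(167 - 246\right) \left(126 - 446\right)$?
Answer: $25280$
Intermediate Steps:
$\left(167 - 246\right) \left(126 - 446\right) = \left(-79\right) \left(-320\right) = 25280$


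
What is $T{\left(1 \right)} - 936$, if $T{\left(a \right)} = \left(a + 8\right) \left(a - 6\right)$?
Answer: $-981$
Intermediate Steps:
$T{\left(a \right)} = \left(-6 + a\right) \left(8 + a\right)$ ($T{\left(a \right)} = \left(8 + a\right) \left(-6 + a\right) = \left(-6 + a\right) \left(8 + a\right)$)
$T{\left(1 \right)} - 936 = \left(-48 + 1^{2} + 2 \cdot 1\right) - 936 = \left(-48 + 1 + 2\right) - 936 = -45 - 936 = -981$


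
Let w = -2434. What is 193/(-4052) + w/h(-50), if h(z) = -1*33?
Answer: 9856199/133716 ≈ 73.710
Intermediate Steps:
h(z) = -33
193/(-4052) + w/h(-50) = 193/(-4052) - 2434/(-33) = 193*(-1/4052) - 2434*(-1/33) = -193/4052 + 2434/33 = 9856199/133716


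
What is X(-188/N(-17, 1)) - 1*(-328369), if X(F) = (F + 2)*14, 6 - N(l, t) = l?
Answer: 7550499/23 ≈ 3.2828e+5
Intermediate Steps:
N(l, t) = 6 - l
X(F) = 28 + 14*F (X(F) = (2 + F)*14 = 28 + 14*F)
X(-188/N(-17, 1)) - 1*(-328369) = (28 + 14*(-188/(6 - 1*(-17)))) - 1*(-328369) = (28 + 14*(-188/(6 + 17))) + 328369 = (28 + 14*(-188/23)) + 328369 = (28 - 2632/23) + 328369 = -1988/23 + 328369 = 7550499/23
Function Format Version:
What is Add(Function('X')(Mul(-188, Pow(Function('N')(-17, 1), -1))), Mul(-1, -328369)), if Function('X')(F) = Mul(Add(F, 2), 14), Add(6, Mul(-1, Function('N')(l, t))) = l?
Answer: Rational(7550499, 23) ≈ 3.2828e+5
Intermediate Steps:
Function('N')(l, t) = Add(6, Mul(-1, l))
Function('X')(F) = Add(28, Mul(14, F)) (Function('X')(F) = Mul(Add(2, F), 14) = Add(28, Mul(14, F)))
Add(Function('X')(Mul(-188, Pow(Function('N')(-17, 1), -1))), Mul(-1, -328369)) = Add(Add(28, Mul(14, Mul(-188, Pow(Add(6, Mul(-1, -17)), -1)))), Mul(-1, -328369)) = Add(Add(28, Mul(14, Mul(-188, Pow(Add(6, 17), -1)))), 328369) = Add(Add(28, Mul(14, Mul(-188, Pow(23, -1)))), 328369) = Add(Add(28, Mul(14, Mul(-188, Rational(1, 23)))), 328369) = Add(Add(28, Mul(14, Rational(-188, 23))), 328369) = Add(Add(28, Rational(-2632, 23)), 328369) = Add(Rational(-1988, 23), 328369) = Rational(7550499, 23)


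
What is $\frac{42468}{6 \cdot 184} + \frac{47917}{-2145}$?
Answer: $\frac{3182791}{197340} \approx 16.128$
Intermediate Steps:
$\frac{42468}{6 \cdot 184} + \frac{47917}{-2145} = \frac{42468}{1104} + 47917 \left(- \frac{1}{2145}\right) = 42468 \cdot \frac{1}{1104} - \frac{47917}{2145} = \frac{3539}{92} - \frac{47917}{2145} = \frac{3182791}{197340}$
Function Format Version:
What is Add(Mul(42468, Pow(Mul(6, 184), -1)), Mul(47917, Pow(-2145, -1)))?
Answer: Rational(3182791, 197340) ≈ 16.128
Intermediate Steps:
Add(Mul(42468, Pow(Mul(6, 184), -1)), Mul(47917, Pow(-2145, -1))) = Add(Mul(42468, Pow(1104, -1)), Mul(47917, Rational(-1, 2145))) = Add(Mul(42468, Rational(1, 1104)), Rational(-47917, 2145)) = Add(Rational(3539, 92), Rational(-47917, 2145)) = Rational(3182791, 197340)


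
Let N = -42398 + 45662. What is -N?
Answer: -3264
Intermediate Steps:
N = 3264
-N = -1*3264 = -3264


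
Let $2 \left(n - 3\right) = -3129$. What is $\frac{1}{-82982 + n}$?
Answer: $- \frac{2}{169087} \approx -1.1828 \cdot 10^{-5}$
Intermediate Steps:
$n = - \frac{3123}{2}$ ($n = 3 + \frac{1}{2} \left(-3129\right) = 3 - \frac{3129}{2} = - \frac{3123}{2} \approx -1561.5$)
$\frac{1}{-82982 + n} = \frac{1}{-82982 - \frac{3123}{2}} = \frac{1}{- \frac{169087}{2}} = - \frac{2}{169087}$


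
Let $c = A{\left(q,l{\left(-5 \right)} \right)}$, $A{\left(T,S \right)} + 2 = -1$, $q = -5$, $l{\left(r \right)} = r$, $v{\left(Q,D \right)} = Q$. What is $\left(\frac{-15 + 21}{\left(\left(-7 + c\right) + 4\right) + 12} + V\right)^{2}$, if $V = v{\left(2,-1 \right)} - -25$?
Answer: $784$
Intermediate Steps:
$V = 27$ ($V = 2 - -25 = 2 + 25 = 27$)
$A{\left(T,S \right)} = -3$ ($A{\left(T,S \right)} = -2 - 1 = -3$)
$c = -3$
$\left(\frac{-15 + 21}{\left(\left(-7 + c\right) + 4\right) + 12} + V\right)^{2} = \left(\frac{-15 + 21}{\left(\left(-7 - 3\right) + 4\right) + 12} + 27\right)^{2} = \left(\frac{6}{\left(-10 + 4\right) + 12} + 27\right)^{2} = \left(\frac{6}{-6 + 12} + 27\right)^{2} = \left(\frac{6}{6} + 27\right)^{2} = \left(6 \cdot \frac{1}{6} + 27\right)^{2} = \left(1 + 27\right)^{2} = 28^{2} = 784$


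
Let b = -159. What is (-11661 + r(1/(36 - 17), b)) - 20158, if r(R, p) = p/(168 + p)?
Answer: -95510/3 ≈ -31837.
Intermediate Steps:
r(R, p) = p/(168 + p)
(-11661 + r(1/(36 - 17), b)) - 20158 = (-11661 - 159/(168 - 159)) - 20158 = (-11661 - 159/9) - 20158 = (-11661 - 159*⅑) - 20158 = (-11661 - 53/3) - 20158 = -35036/3 - 20158 = -95510/3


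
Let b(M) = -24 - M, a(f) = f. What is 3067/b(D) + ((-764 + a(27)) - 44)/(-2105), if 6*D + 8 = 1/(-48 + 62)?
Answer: -36054609/267335 ≈ -134.87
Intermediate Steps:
D = -37/28 (D = -4/3 + 1/(6*(-48 + 62)) = -4/3 + (⅙)/14 = -4/3 + (⅙)*(1/14) = -4/3 + 1/84 = -37/28 ≈ -1.3214)
3067/b(D) + ((-764 + a(27)) - 44)/(-2105) = 3067/(-24 - 1*(-37/28)) + ((-764 + 27) - 44)/(-2105) = 3067/(-24 + 37/28) + (-737 - 44)*(-1/2105) = 3067/(-635/28) - 781*(-1/2105) = 3067*(-28/635) + 781/2105 = -85876/635 + 781/2105 = -36054609/267335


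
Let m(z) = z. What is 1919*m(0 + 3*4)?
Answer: 23028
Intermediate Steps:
1919*m(0 + 3*4) = 1919*(0 + 3*4) = 1919*(0 + 12) = 1919*12 = 23028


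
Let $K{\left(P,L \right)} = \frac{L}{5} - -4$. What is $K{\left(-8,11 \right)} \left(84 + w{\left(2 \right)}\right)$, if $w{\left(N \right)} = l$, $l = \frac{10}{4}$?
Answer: $\frac{5363}{10} \approx 536.3$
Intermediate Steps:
$l = \frac{5}{2}$ ($l = 10 \cdot \frac{1}{4} = \frac{5}{2} \approx 2.5$)
$w{\left(N \right)} = \frac{5}{2}$
$K{\left(P,L \right)} = 4 + \frac{L}{5}$ ($K{\left(P,L \right)} = L \frac{1}{5} + 4 = \frac{L}{5} + 4 = 4 + \frac{L}{5}$)
$K{\left(-8,11 \right)} \left(84 + w{\left(2 \right)}\right) = \left(4 + \frac{1}{5} \cdot 11\right) \left(84 + \frac{5}{2}\right) = \left(4 + \frac{11}{5}\right) \frac{173}{2} = \frac{31}{5} \cdot \frac{173}{2} = \frac{5363}{10}$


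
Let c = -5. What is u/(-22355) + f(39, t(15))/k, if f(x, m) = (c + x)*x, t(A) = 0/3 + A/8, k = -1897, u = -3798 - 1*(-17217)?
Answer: -55098573/42407435 ≈ -1.2993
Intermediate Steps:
u = 13419 (u = -3798 + 17217 = 13419)
t(A) = A/8 (t(A) = 0*(⅓) + A*(⅛) = 0 + A/8 = A/8)
f(x, m) = x*(-5 + x) (f(x, m) = (-5 + x)*x = x*(-5 + x))
u/(-22355) + f(39, t(15))/k = 13419/(-22355) + (39*(-5 + 39))/(-1897) = 13419*(-1/22355) + (39*34)*(-1/1897) = -13419/22355 + 1326*(-1/1897) = -13419/22355 - 1326/1897 = -55098573/42407435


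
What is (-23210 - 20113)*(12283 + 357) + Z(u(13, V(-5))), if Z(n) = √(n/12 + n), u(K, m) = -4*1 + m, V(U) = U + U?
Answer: -547602720 + I*√546/6 ≈ -5.476e+8 + 3.8944*I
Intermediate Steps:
V(U) = 2*U
u(K, m) = -4 + m
Z(n) = √39*√n/6 (Z(n) = √(n*(1/12) + n) = √(n/12 + n) = √(13*n/12) = √39*√n/6)
(-23210 - 20113)*(12283 + 357) + Z(u(13, V(-5))) = (-23210 - 20113)*(12283 + 357) + √39*√(-4 + 2*(-5))/6 = -43323*12640 + √39*√(-4 - 10)/6 = -547602720 + √39*√(-14)/6 = -547602720 + √39*(I*√14)/6 = -547602720 + I*√546/6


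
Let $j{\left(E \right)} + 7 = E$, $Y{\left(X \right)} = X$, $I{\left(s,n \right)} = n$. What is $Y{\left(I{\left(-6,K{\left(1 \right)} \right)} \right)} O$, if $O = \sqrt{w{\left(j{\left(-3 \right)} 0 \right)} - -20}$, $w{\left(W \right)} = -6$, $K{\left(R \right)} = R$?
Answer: $\sqrt{14} \approx 3.7417$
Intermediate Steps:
$j{\left(E \right)} = -7 + E$
$O = \sqrt{14}$ ($O = \sqrt{-6 - -20} = \sqrt{-6 + 20} = \sqrt{14} \approx 3.7417$)
$Y{\left(I{\left(-6,K{\left(1 \right)} \right)} \right)} O = 1 \sqrt{14} = \sqrt{14}$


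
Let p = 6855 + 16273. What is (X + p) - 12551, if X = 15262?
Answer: 25839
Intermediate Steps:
p = 23128
(X + p) - 12551 = (15262 + 23128) - 12551 = 38390 - 12551 = 25839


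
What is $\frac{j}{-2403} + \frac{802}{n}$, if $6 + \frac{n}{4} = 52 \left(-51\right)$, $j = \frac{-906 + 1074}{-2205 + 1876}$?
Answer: $- \frac{5017973}{66710484} \approx -0.07522$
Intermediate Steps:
$j = - \frac{24}{47}$ ($j = \frac{168}{-329} = 168 \left(- \frac{1}{329}\right) = - \frac{24}{47} \approx -0.51064$)
$n = -10632$ ($n = -24 + 4 \cdot 52 \left(-51\right) = -24 + 4 \left(-2652\right) = -24 - 10608 = -10632$)
$\frac{j}{-2403} + \frac{802}{n} = - \frac{24}{47 \left(-2403\right)} + \frac{802}{-10632} = \left(- \frac{24}{47}\right) \left(- \frac{1}{2403}\right) + 802 \left(- \frac{1}{10632}\right) = \frac{8}{37647} - \frac{401}{5316} = - \frac{5017973}{66710484}$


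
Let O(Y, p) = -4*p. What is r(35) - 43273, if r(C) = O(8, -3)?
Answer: -43261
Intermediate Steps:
r(C) = 12 (r(C) = -4*(-3) = 12)
r(35) - 43273 = 12 - 43273 = -43261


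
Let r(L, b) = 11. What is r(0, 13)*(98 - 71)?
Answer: 297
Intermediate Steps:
r(0, 13)*(98 - 71) = 11*(98 - 71) = 11*27 = 297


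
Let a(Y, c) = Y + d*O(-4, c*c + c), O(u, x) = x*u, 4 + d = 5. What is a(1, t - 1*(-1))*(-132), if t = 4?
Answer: 15708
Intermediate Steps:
d = 1 (d = -4 + 5 = 1)
O(u, x) = u*x
a(Y, c) = Y - 4*c - 4*c**2 (a(Y, c) = Y + 1*(-4*(c*c + c)) = Y + 1*(-4*(c**2 + c)) = Y + 1*(-4*(c + c**2)) = Y + 1*(-4*c - 4*c**2) = Y + (-4*c - 4*c**2) = Y - 4*c - 4*c**2)
a(1, t - 1*(-1))*(-132) = (1 - 4*(4 - 1*(-1))*(1 + (4 - 1*(-1))))*(-132) = (1 - 4*(4 + 1)*(1 + (4 + 1)))*(-132) = (1 - 4*5*(1 + 5))*(-132) = (1 - 4*5*6)*(-132) = (1 - 120)*(-132) = -119*(-132) = 15708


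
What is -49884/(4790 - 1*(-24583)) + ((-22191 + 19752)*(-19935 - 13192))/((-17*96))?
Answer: -263702715173/5326304 ≈ -49510.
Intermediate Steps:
-49884/(4790 - 1*(-24583)) + ((-22191 + 19752)*(-19935 - 13192))/((-17*96)) = -49884/(4790 + 24583) - 2439*(-33127)/(-1632) = -49884/29373 + 80796753*(-1/1632) = -49884*1/29373 - 26932251/544 = -16628/9791 - 26932251/544 = -263702715173/5326304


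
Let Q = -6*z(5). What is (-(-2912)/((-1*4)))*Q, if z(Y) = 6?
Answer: 26208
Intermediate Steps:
Q = -36 (Q = -6*6 = -36)
(-(-2912)/((-1*4)))*Q = -(-2912)/((-1*4))*(-36) = -(-2912)/(-4)*(-36) = -(-2912)*(-1)/4*(-36) = -32*91/4*(-36) = -728*(-36) = 26208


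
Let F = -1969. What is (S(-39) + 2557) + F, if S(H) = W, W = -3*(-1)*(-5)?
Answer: 573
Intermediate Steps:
W = -15 (W = 3*(-5) = -15)
S(H) = -15
(S(-39) + 2557) + F = (-15 + 2557) - 1969 = 2542 - 1969 = 573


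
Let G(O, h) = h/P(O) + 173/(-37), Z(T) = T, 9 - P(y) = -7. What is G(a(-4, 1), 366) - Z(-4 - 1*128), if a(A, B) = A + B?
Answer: 44459/296 ≈ 150.20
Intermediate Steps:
P(y) = 16 (P(y) = 9 - 1*(-7) = 9 + 7 = 16)
G(O, h) = -173/37 + h/16 (G(O, h) = h/16 + 173/(-37) = h*(1/16) + 173*(-1/37) = h/16 - 173/37 = -173/37 + h/16)
G(a(-4, 1), 366) - Z(-4 - 1*128) = (-173/37 + (1/16)*366) - (-4 - 1*128) = (-173/37 + 183/8) - (-4 - 128) = 5387/296 - 1*(-132) = 5387/296 + 132 = 44459/296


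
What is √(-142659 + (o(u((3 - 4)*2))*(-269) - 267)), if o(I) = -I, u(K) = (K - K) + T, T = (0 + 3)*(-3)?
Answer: I*√145347 ≈ 381.24*I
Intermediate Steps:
T = -9 (T = 3*(-3) = -9)
u(K) = -9 (u(K) = (K - K) - 9 = 0 - 9 = -9)
√(-142659 + (o(u((3 - 4)*2))*(-269) - 267)) = √(-142659 + (-1*(-9)*(-269) - 267)) = √(-142659 + (9*(-269) - 267)) = √(-142659 + (-2421 - 267)) = √(-142659 - 2688) = √(-145347) = I*√145347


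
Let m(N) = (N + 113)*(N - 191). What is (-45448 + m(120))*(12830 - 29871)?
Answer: 1056388631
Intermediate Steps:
m(N) = (-191 + N)*(113 + N) (m(N) = (113 + N)*(-191 + N) = (-191 + N)*(113 + N))
(-45448 + m(120))*(12830 - 29871) = (-45448 + (-21583 + 120² - 78*120))*(12830 - 29871) = (-45448 + (-21583 + 14400 - 9360))*(-17041) = (-45448 - 16543)*(-17041) = -61991*(-17041) = 1056388631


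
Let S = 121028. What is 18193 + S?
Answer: 139221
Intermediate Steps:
18193 + S = 18193 + 121028 = 139221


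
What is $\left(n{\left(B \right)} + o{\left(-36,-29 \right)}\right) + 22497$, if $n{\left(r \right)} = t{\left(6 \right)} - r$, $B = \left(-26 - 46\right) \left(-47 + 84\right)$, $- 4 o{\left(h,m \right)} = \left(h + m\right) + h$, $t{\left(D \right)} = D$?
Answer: $\frac{100769}{4} \approx 25192.0$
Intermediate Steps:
$o{\left(h,m \right)} = - \frac{h}{2} - \frac{m}{4}$ ($o{\left(h,m \right)} = - \frac{\left(h + m\right) + h}{4} = - \frac{m + 2 h}{4} = - \frac{h}{2} - \frac{m}{4}$)
$B = -2664$ ($B = \left(-72\right) 37 = -2664$)
$n{\left(r \right)} = 6 - r$
$\left(n{\left(B \right)} + o{\left(-36,-29 \right)}\right) + 22497 = \left(\left(6 - -2664\right) - - \frac{101}{4}\right) + 22497 = \left(\left(6 + 2664\right) + \left(18 + \frac{29}{4}\right)\right) + 22497 = \left(2670 + \frac{101}{4}\right) + 22497 = \frac{10781}{4} + 22497 = \frac{100769}{4}$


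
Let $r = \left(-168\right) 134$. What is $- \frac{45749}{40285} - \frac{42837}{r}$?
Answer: $\frac{33132717}{43185520} \approx 0.76722$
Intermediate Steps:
$r = -22512$
$- \frac{45749}{40285} - \frac{42837}{r} = - \frac{45749}{40285} - \frac{42837}{-22512} = \left(-45749\right) \frac{1}{40285} - - \frac{14279}{7504} = - \frac{45749}{40285} + \frac{14279}{7504} = \frac{33132717}{43185520}$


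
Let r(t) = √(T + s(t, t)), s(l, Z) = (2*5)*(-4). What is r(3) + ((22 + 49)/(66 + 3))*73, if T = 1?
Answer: 5183/69 + I*√39 ≈ 75.116 + 6.245*I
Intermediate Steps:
s(l, Z) = -40 (s(l, Z) = 10*(-4) = -40)
r(t) = I*√39 (r(t) = √(1 - 40) = √(-39) = I*√39)
r(3) + ((22 + 49)/(66 + 3))*73 = I*√39 + ((22 + 49)/(66 + 3))*73 = I*√39 + (71/69)*73 = I*√39 + 5183/69 = 5183/69 + I*√39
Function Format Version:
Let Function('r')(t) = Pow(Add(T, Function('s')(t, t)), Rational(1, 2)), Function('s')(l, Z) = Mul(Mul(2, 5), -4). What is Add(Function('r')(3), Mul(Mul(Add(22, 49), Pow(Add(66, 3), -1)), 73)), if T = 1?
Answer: Add(Rational(5183, 69), Mul(I, Pow(39, Rational(1, 2)))) ≈ Add(75.116, Mul(6.2450, I))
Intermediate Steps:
Function('s')(l, Z) = -40 (Function('s')(l, Z) = Mul(10, -4) = -40)
Function('r')(t) = Mul(I, Pow(39, Rational(1, 2))) (Function('r')(t) = Pow(Add(1, -40), Rational(1, 2)) = Pow(-39, Rational(1, 2)) = Mul(I, Pow(39, Rational(1, 2))))
Add(Function('r')(3), Mul(Mul(Add(22, 49), Pow(Add(66, 3), -1)), 73)) = Add(Mul(I, Pow(39, Rational(1, 2))), Mul(Mul(Add(22, 49), Pow(Add(66, 3), -1)), 73)) = Add(Mul(I, Pow(39, Rational(1, 2))), Mul(Mul(71, Pow(69, -1)), 73)) = Add(Mul(I, Pow(39, Rational(1, 2))), Mul(Mul(71, Rational(1, 69)), 73)) = Add(Mul(I, Pow(39, Rational(1, 2))), Mul(Rational(71, 69), 73)) = Add(Mul(I, Pow(39, Rational(1, 2))), Rational(5183, 69)) = Add(Rational(5183, 69), Mul(I, Pow(39, Rational(1, 2))))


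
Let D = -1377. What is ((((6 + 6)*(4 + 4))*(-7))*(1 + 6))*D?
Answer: 6477408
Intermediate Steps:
((((6 + 6)*(4 + 4))*(-7))*(1 + 6))*D = ((((6 + 6)*(4 + 4))*(-7))*(1 + 6))*(-1377) = (((12*8)*(-7))*7)*(-1377) = ((96*(-7))*7)*(-1377) = -672*7*(-1377) = -4704*(-1377) = 6477408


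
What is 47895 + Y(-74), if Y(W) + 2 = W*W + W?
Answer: 53295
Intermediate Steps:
Y(W) = -2 + W + W² (Y(W) = -2 + (W*W + W) = -2 + (W² + W) = -2 + (W + W²) = -2 + W + W²)
47895 + Y(-74) = 47895 + (-2 - 74 + (-74)²) = 47895 + (-2 - 74 + 5476) = 47895 + 5400 = 53295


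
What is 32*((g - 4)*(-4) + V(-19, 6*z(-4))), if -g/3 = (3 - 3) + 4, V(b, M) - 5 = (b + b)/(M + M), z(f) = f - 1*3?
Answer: 46672/21 ≈ 2222.5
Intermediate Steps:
z(f) = -3 + f (z(f) = f - 3 = -3 + f)
V(b, M) = 5 + b/M (V(b, M) = 5 + (b + b)/(M + M) = 5 + (2*b)/((2*M)) = 5 + (2*b)*(1/(2*M)) = 5 + b/M)
g = -12 (g = -3*((3 - 3) + 4) = -3*(0 + 4) = -3*4 = -12)
32*((g - 4)*(-4) + V(-19, 6*z(-4))) = 32*((-12 - 4)*(-4) + (5 - 19*1/(6*(-3 - 4)))) = 32*(-16*(-4) + (5 - 19/(6*(-7)))) = 32*(64 + (5 - 19/(-42))) = 32*(64 + (5 - 19*(-1/42))) = 32*(64 + (5 + 19/42)) = 32*(64 + 229/42) = 32*(2917/42) = 46672/21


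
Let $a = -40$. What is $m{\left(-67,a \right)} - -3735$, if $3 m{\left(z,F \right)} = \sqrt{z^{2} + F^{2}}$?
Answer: $3735 + \frac{\sqrt{6089}}{3} \approx 3761.0$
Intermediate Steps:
$m{\left(z,F \right)} = \frac{\sqrt{F^{2} + z^{2}}}{3}$ ($m{\left(z,F \right)} = \frac{\sqrt{z^{2} + F^{2}}}{3} = \frac{\sqrt{F^{2} + z^{2}}}{3}$)
$m{\left(-67,a \right)} - -3735 = \frac{\sqrt{\left(-40\right)^{2} + \left(-67\right)^{2}}}{3} - -3735 = \frac{\sqrt{1600 + 4489}}{3} + 3735 = \frac{\sqrt{6089}}{3} + 3735 = 3735 + \frac{\sqrt{6089}}{3}$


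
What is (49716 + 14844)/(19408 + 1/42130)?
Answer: 2719912800/817659041 ≈ 3.3265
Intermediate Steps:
(49716 + 14844)/(19408 + 1/42130) = 64560/(19408 + 1/42130) = 64560/(817659041/42130) = 64560*(42130/817659041) = 2719912800/817659041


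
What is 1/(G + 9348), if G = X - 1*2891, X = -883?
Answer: 1/5574 ≈ 0.00017940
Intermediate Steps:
G = -3774 (G = -883 - 1*2891 = -883 - 2891 = -3774)
1/(G + 9348) = 1/(-3774 + 9348) = 1/5574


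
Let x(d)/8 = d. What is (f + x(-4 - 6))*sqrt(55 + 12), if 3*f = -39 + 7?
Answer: -272*sqrt(67)/3 ≈ -742.14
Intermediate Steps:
x(d) = 8*d
f = -32/3 (f = (-39 + 7)/3 = (1/3)*(-32) = -32/3 ≈ -10.667)
(f + x(-4 - 6))*sqrt(55 + 12) = (-32/3 + 8*(-4 - 6))*sqrt(55 + 12) = (-32/3 + 8*(-10))*sqrt(67) = (-32/3 - 80)*sqrt(67) = -272*sqrt(67)/3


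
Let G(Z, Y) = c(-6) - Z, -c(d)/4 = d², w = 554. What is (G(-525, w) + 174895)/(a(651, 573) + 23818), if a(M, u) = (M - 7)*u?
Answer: 87638/196415 ≈ 0.44619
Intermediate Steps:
a(M, u) = u*(-7 + M) (a(M, u) = (-7 + M)*u = u*(-7 + M))
c(d) = -4*d²
G(Z, Y) = -144 - Z (G(Z, Y) = -4*(-6)² - Z = -4*36 - Z = -144 - Z)
(G(-525, w) + 174895)/(a(651, 573) + 23818) = ((-144 - 1*(-525)) + 174895)/(573*(-7 + 651) + 23818) = ((-144 + 525) + 174895)/(573*644 + 23818) = (381 + 174895)/(369012 + 23818) = 175276/392830 = 175276*(1/392830) = 87638/196415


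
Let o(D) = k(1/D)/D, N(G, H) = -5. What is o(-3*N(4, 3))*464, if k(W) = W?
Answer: 464/225 ≈ 2.0622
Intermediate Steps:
o(D) = D⁻² (o(D) = 1/(D*D) = D⁻²)
o(-3*N(4, 3))*464 = 464/(-3*(-5))² = 464/15² = (1/225)*464 = 464/225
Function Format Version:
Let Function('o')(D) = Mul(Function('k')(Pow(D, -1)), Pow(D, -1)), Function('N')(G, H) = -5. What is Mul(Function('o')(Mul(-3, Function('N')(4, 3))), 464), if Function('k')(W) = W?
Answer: Rational(464, 225) ≈ 2.0622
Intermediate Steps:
Function('o')(D) = Pow(D, -2) (Function('o')(D) = Mul(Pow(D, -1), Pow(D, -1)) = Pow(D, -2))
Mul(Function('o')(Mul(-3, Function('N')(4, 3))), 464) = Mul(Pow(Mul(-3, -5), -2), 464) = Mul(Pow(15, -2), 464) = Mul(Rational(1, 225), 464) = Rational(464, 225)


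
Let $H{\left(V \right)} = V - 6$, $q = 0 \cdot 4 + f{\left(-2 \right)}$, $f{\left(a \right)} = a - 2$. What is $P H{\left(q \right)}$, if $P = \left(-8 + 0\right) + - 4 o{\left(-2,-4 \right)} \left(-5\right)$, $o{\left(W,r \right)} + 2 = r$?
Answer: $1280$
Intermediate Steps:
$f{\left(a \right)} = -2 + a$ ($f{\left(a \right)} = a - 2 = -2 + a$)
$o{\left(W,r \right)} = -2 + r$
$q = -4$ ($q = 0 \cdot 4 - 4 = 0 - 4 = -4$)
$H{\left(V \right)} = -6 + V$
$P = -128$ ($P = \left(-8 + 0\right) + - 4 \left(-2 - 4\right) \left(-5\right) = -8 + \left(-4\right) \left(-6\right) \left(-5\right) = -8 + 24 \left(-5\right) = -8 - 120 = -128$)
$P H{\left(q \right)} = - 128 \left(-6 - 4\right) = \left(-128\right) \left(-10\right) = 1280$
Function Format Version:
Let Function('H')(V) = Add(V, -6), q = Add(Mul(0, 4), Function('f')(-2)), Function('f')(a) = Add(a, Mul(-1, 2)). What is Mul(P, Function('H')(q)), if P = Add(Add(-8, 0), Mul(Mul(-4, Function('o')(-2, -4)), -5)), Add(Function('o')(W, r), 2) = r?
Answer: 1280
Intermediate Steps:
Function('f')(a) = Add(-2, a) (Function('f')(a) = Add(a, -2) = Add(-2, a))
Function('o')(W, r) = Add(-2, r)
q = -4 (q = Add(Mul(0, 4), Add(-2, -2)) = Add(0, -4) = -4)
Function('H')(V) = Add(-6, V)
P = -128 (P = Add(Add(-8, 0), Mul(Mul(-4, Add(-2, -4)), -5)) = Add(-8, Mul(Mul(-4, -6), -5)) = Add(-8, Mul(24, -5)) = Add(-8, -120) = -128)
Mul(P, Function('H')(q)) = Mul(-128, Add(-6, -4)) = Mul(-128, -10) = 1280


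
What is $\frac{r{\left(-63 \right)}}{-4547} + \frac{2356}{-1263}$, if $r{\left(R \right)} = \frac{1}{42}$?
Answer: $- \frac{149978669}{80400054} \approx -1.8654$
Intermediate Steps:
$r{\left(R \right)} = \frac{1}{42}$
$\frac{r{\left(-63 \right)}}{-4547} + \frac{2356}{-1263} = \frac{1}{42 \left(-4547\right)} + \frac{2356}{-1263} = \frac{1}{42} \left(- \frac{1}{4547}\right) + 2356 \left(- \frac{1}{1263}\right) = - \frac{1}{190974} - \frac{2356}{1263} = - \frac{149978669}{80400054}$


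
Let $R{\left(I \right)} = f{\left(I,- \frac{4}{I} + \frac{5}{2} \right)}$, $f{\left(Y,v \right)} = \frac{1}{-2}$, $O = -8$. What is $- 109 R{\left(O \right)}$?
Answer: $\frac{109}{2} \approx 54.5$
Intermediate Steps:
$f{\left(Y,v \right)} = - \frac{1}{2}$
$R{\left(I \right)} = - \frac{1}{2}$
$- 109 R{\left(O \right)} = \left(-109\right) \left(- \frac{1}{2}\right) = \frac{109}{2}$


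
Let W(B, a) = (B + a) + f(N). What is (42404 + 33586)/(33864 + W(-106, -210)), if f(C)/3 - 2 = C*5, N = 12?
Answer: 37995/16867 ≈ 2.2526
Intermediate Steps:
f(C) = 6 + 15*C (f(C) = 6 + 3*(C*5) = 6 + 3*(5*C) = 6 + 15*C)
W(B, a) = 186 + B + a (W(B, a) = (B + a) + (6 + 15*12) = (B + a) + (6 + 180) = (B + a) + 186 = 186 + B + a)
(42404 + 33586)/(33864 + W(-106, -210)) = (42404 + 33586)/(33864 + (186 - 106 - 210)) = 75990/(33864 - 130) = 75990/33734 = 75990*(1/33734) = 37995/16867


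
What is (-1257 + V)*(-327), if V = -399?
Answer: 541512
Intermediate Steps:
(-1257 + V)*(-327) = (-1257 - 399)*(-327) = -1656*(-327) = 541512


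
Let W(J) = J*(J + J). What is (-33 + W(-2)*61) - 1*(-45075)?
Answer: 45530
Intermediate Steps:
W(J) = 2*J**2 (W(J) = J*(2*J) = 2*J**2)
(-33 + W(-2)*61) - 1*(-45075) = (-33 + (2*(-2)**2)*61) - 1*(-45075) = (-33 + (2*4)*61) + 45075 = (-33 + 8*61) + 45075 = (-33 + 488) + 45075 = 455 + 45075 = 45530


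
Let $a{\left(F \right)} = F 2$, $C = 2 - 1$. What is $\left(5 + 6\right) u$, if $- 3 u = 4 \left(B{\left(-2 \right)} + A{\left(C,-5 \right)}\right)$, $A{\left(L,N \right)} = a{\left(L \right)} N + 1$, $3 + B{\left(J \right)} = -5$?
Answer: $\frac{748}{3} \approx 249.33$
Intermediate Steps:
$C = 1$ ($C = 2 - 1 = 1$)
$a{\left(F \right)} = 2 F$
$B{\left(J \right)} = -8$ ($B{\left(J \right)} = -3 - 5 = -8$)
$A{\left(L,N \right)} = 1 + 2 L N$ ($A{\left(L,N \right)} = 2 L N + 1 = 1 + 2 L N$)
$u = \frac{68}{3}$ ($u = - \frac{4 \left(-8 + \left(1 + 2 \cdot 1 \left(-5\right)\right)\right)}{3} = - \frac{4 \left(-8 + \left(1 - 10\right)\right)}{3} = - \frac{4 \left(-8 - 9\right)}{3} = - \frac{4 \left(-17\right)}{3} = \left(- \frac{1}{3}\right) \left(-68\right) = \frac{68}{3} \approx 22.667$)
$\left(5 + 6\right) u = \left(5 + 6\right) \frac{68}{3} = 11 \cdot \frac{68}{3} = \frac{748}{3}$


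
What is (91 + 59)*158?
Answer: 23700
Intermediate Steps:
(91 + 59)*158 = 150*158 = 23700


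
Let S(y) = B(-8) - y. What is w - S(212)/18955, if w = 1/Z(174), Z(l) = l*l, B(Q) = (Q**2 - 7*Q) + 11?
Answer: 2471311/573881580 ≈ 0.0043063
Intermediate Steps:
B(Q) = 11 + Q**2 - 7*Q
Z(l) = l**2
S(y) = 131 - y (S(y) = (11 + (-8)**2 - 7*(-8)) - y = (11 + 64 + 56) - y = 131 - y)
w = 1/30276 (w = 1/(174**2) = 1/30276 ≈ 3.3029e-5)
w - S(212)/18955 = 1/30276 - (131 - 1*212)/18955 = 1/30276 - (131 - 212)/18955 = 1/30276 - (-81)/18955 = 1/30276 - 1*(-81/18955) = 1/30276 + 81/18955 = 2471311/573881580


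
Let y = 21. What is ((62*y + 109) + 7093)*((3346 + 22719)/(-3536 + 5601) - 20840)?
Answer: -73148916328/413 ≈ -1.7712e+8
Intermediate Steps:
((62*y + 109) + 7093)*((3346 + 22719)/(-3536 + 5601) - 20840) = ((62*21 + 109) + 7093)*((3346 + 22719)/(-3536 + 5601) - 20840) = ((1302 + 109) + 7093)*(26065/2065 - 20840) = (1411 + 7093)*(26065*(1/2065) - 20840) = 8504*(5213/413 - 20840) = 8504*(-8601707/413) = -73148916328/413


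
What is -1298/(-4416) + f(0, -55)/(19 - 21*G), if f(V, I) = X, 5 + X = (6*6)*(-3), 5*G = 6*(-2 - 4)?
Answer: -30227/81696 ≈ -0.36999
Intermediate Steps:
G = -36/5 (G = (6*(-2 - 4))/5 = (6*(-6))/5 = (1/5)*(-36) = -36/5 ≈ -7.2000)
X = -113 (X = -5 + (6*6)*(-3) = -5 + 36*(-3) = -5 - 108 = -113)
f(V, I) = -113
-1298/(-4416) + f(0, -55)/(19 - 21*G) = -1298/(-4416) - 113/(19 - 21*(-36/5)) = -1298*(-1/4416) - 113/(19 + 756/5) = 649/2208 - 113/851/5 = 649/2208 - 113*5/851 = 649/2208 - 565/851 = -30227/81696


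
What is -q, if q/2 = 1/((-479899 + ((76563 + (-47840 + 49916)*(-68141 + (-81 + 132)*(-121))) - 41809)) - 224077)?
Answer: 1/77470467 ≈ 1.2908e-8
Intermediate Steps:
q = -1/77470467 (q = 2/((-479899 + ((76563 + (-47840 + 49916)*(-68141 + (-81 + 132)*(-121))) - 41809)) - 224077) = 2/((-479899 + ((76563 + 2076*(-68141 + 51*(-121))) - 41809)) - 224077) = 2/((-479899 + ((76563 + 2076*(-68141 - 6171)) - 41809)) - 224077) = 2/((-479899 + ((76563 + 2076*(-74312)) - 41809)) - 224077) = 2/((-479899 + ((76563 - 154271712) - 41809)) - 224077) = 2/((-479899 + (-154195149 - 41809)) - 224077) = 2/((-479899 - 154236958) - 224077) = 2/(-154716857 - 224077) = 2/(-154940934) = 2*(-1/154940934) = -1/77470467 ≈ -1.2908e-8)
-q = -1*(-1/77470467) = 1/77470467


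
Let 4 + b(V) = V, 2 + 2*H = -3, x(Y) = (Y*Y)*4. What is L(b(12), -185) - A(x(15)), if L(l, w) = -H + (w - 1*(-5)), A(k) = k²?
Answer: -1620355/2 ≈ -8.1018e+5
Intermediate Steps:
x(Y) = 4*Y² (x(Y) = Y²*4 = 4*Y²)
H = -5/2 (H = -1 + (½)*(-3) = -1 - 3/2 = -5/2 ≈ -2.5000)
b(V) = -4 + V
L(l, w) = 15/2 + w (L(l, w) = -1*(-5/2) + (w - 1*(-5)) = 5/2 + (w + 5) = 5/2 + (5 + w) = 15/2 + w)
L(b(12), -185) - A(x(15)) = (15/2 - 185) - (4*15²)² = -355/2 - (4*225)² = -355/2 - 1*900² = -355/2 - 1*810000 = -355/2 - 810000 = -1620355/2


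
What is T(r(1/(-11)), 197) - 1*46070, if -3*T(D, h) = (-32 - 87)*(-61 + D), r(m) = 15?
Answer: -143684/3 ≈ -47895.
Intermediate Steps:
T(D, h) = -7259/3 + 119*D/3 (T(D, h) = -(-32 - 87)*(-61 + D)/3 = -(-119)*(-61 + D)/3 = -(7259 - 119*D)/3 = -7259/3 + 119*D/3)
T(r(1/(-11)), 197) - 1*46070 = (-7259/3 + (119/3)*15) - 1*46070 = (-7259/3 + 595) - 46070 = -5474/3 - 46070 = -143684/3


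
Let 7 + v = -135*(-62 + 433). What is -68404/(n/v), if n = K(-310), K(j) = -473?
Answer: -3426493168/473 ≈ -7.2442e+6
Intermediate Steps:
n = -473
v = -50092 (v = -7 - 135*(-62 + 433) = -7 - 135*371 = -7 - 50085 = -50092)
-68404/(n/v) = -68404/((-473/(-50092))) = -68404/((-473*(-1/50092))) = -68404/473/50092 = -68404*50092/473 = -1*3426493168/473 = -3426493168/473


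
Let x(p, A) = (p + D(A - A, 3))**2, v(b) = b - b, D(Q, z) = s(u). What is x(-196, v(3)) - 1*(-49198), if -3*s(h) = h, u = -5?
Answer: 782671/9 ≈ 86964.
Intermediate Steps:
s(h) = -h/3
D(Q, z) = 5/3 (D(Q, z) = -1/3*(-5) = 5/3)
v(b) = 0
x(p, A) = (5/3 + p)**2 (x(p, A) = (p + 5/3)**2 = (5/3 + p)**2)
x(-196, v(3)) - 1*(-49198) = (5 + 3*(-196))**2/9 - 1*(-49198) = (5 - 588)**2/9 + 49198 = (1/9)*(-583)**2 + 49198 = (1/9)*339889 + 49198 = 339889/9 + 49198 = 782671/9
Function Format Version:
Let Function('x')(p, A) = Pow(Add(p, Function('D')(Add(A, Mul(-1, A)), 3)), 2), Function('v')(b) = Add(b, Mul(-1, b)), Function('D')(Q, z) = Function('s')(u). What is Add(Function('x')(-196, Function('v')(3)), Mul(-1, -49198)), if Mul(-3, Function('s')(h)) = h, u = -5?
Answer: Rational(782671, 9) ≈ 86964.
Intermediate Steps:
Function('s')(h) = Mul(Rational(-1, 3), h)
Function('D')(Q, z) = Rational(5, 3) (Function('D')(Q, z) = Mul(Rational(-1, 3), -5) = Rational(5, 3))
Function('v')(b) = 0
Function('x')(p, A) = Pow(Add(Rational(5, 3), p), 2) (Function('x')(p, A) = Pow(Add(p, Rational(5, 3)), 2) = Pow(Add(Rational(5, 3), p), 2))
Add(Function('x')(-196, Function('v')(3)), Mul(-1, -49198)) = Add(Mul(Rational(1, 9), Pow(Add(5, Mul(3, -196)), 2)), Mul(-1, -49198)) = Add(Mul(Rational(1, 9), Pow(Add(5, -588), 2)), 49198) = Add(Mul(Rational(1, 9), Pow(-583, 2)), 49198) = Add(Mul(Rational(1, 9), 339889), 49198) = Add(Rational(339889, 9), 49198) = Rational(782671, 9)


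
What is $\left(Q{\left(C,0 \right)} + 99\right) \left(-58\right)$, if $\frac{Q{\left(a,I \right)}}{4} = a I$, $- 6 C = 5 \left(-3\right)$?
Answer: $-5742$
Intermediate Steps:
$C = \frac{5}{2}$ ($C = - \frac{5 \left(-3\right)}{6} = \left(- \frac{1}{6}\right) \left(-15\right) = \frac{5}{2} \approx 2.5$)
$Q{\left(a,I \right)} = 4 I a$ ($Q{\left(a,I \right)} = 4 a I = 4 I a$)
$\left(Q{\left(C,0 \right)} + 99\right) \left(-58\right) = \left(4 \cdot 0 \cdot \frac{5}{2} + 99\right) \left(-58\right) = \left(0 + 99\right) \left(-58\right) = 99 \left(-58\right) = -5742$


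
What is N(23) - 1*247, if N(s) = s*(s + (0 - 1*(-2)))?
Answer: 328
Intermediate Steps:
N(s) = s*(2 + s) (N(s) = s*(s + (0 + 2)) = s*(s + 2) = s*(2 + s))
N(23) - 1*247 = 23*(2 + 23) - 1*247 = 23*25 - 247 = 575 - 247 = 328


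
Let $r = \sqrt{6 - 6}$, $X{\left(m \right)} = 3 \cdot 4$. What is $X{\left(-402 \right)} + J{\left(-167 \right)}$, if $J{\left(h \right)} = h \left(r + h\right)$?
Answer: $27901$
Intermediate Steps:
$X{\left(m \right)} = 12$
$r = 0$ ($r = \sqrt{0} = 0$)
$J{\left(h \right)} = h^{2}$ ($J{\left(h \right)} = h \left(0 + h\right) = h h = h^{2}$)
$X{\left(-402 \right)} + J{\left(-167 \right)} = 12 + \left(-167\right)^{2} = 12 + 27889 = 27901$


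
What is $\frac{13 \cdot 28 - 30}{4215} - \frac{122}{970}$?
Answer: $- \frac{3805}{81771} \approx -0.046532$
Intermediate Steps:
$\frac{13 \cdot 28 - 30}{4215} - \frac{122}{970} = \left(364 - 30\right) \frac{1}{4215} - \frac{61}{485} = 334 \cdot \frac{1}{4215} - \frac{61}{485} = \frac{334}{4215} - \frac{61}{485} = - \frac{3805}{81771}$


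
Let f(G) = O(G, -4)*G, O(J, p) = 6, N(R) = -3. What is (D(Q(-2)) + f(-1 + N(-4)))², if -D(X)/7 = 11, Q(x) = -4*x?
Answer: 10201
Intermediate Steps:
f(G) = 6*G
D(X) = -77 (D(X) = -7*11 = -77)
(D(Q(-2)) + f(-1 + N(-4)))² = (-77 + 6*(-1 - 3))² = (-77 + 6*(-4))² = (-77 - 24)² = (-101)² = 10201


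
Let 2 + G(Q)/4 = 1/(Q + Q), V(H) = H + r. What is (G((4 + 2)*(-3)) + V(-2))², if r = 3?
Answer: 4096/81 ≈ 50.568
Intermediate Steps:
V(H) = 3 + H (V(H) = H + 3 = 3 + H)
G(Q) = -8 + 2/Q (G(Q) = -8 + 4/(Q + Q) = -8 + 4/((2*Q)) = -8 + 4*(1/(2*Q)) = -8 + 2/Q)
(G((4 + 2)*(-3)) + V(-2))² = ((-8 + 2/(((4 + 2)*(-3)))) + (3 - 2))² = ((-8 + 2/((6*(-3)))) + 1)² = ((-8 + 2/(-18)) + 1)² = ((-8 + 2*(-1/18)) + 1)² = ((-8 - ⅑) + 1)² = (-73/9 + 1)² = (-64/9)² = 4096/81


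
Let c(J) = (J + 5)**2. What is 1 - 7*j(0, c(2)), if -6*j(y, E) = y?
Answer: 1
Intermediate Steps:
c(J) = (5 + J)**2
j(y, E) = -y/6
1 - 7*j(0, c(2)) = 1 - (-7)*0/6 = 1 - 7*0 = 1 + 0 = 1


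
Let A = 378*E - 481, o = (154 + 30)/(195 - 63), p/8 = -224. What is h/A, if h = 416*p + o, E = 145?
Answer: -24600530/1792857 ≈ -13.721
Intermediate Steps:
p = -1792 (p = 8*(-224) = -1792)
o = 46/33 (o = 184/132 = 184*(1/132) = 46/33 ≈ 1.3939)
A = 54329 (A = 378*145 - 481 = 54810 - 481 = 54329)
h = -24600530/33 (h = 416*(-1792) + 46/33 = -745472 + 46/33 = -24600530/33 ≈ -7.4547e+5)
h/A = -24600530/33/54329 = -24600530/33*1/54329 = -24600530/1792857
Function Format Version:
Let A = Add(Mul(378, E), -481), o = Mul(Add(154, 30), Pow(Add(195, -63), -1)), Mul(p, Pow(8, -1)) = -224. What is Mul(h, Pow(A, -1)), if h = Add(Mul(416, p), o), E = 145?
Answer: Rational(-24600530, 1792857) ≈ -13.721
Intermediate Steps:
p = -1792 (p = Mul(8, -224) = -1792)
o = Rational(46, 33) (o = Mul(184, Pow(132, -1)) = Mul(184, Rational(1, 132)) = Rational(46, 33) ≈ 1.3939)
A = 54329 (A = Add(Mul(378, 145), -481) = Add(54810, -481) = 54329)
h = Rational(-24600530, 33) (h = Add(Mul(416, -1792), Rational(46, 33)) = Add(-745472, Rational(46, 33)) = Rational(-24600530, 33) ≈ -7.4547e+5)
Mul(h, Pow(A, -1)) = Mul(Rational(-24600530, 33), Pow(54329, -1)) = Mul(Rational(-24600530, 33), Rational(1, 54329)) = Rational(-24600530, 1792857)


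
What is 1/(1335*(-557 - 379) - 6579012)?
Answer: -1/7828572 ≈ -1.2774e-7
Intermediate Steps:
1/(1335*(-557 - 379) - 6579012) = 1/(1335*(-936) - 6579012) = 1/(-1249560 - 6579012) = 1/(-7828572) = -1/7828572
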